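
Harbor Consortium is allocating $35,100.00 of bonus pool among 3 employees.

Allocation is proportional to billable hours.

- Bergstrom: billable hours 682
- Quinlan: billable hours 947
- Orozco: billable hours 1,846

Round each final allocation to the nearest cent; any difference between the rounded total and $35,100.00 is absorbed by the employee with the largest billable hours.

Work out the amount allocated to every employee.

Bergstrom: $6,888.69 | Quinlan: $9,565.38 | Orozco: $18,645.93

Total billable hours = 682 + 947 + 1,846 = 3,475.
Raw shares: Bergstrom 6,888.6906; Quinlan 9,565.3813; Orozco 18,645.9281.
At nearest cent: Bergstrom $6,888.69; Quinlan $9,565.38; Orozco $18,645.93. Sum = $35,100.00.
No rounding difference to absorb.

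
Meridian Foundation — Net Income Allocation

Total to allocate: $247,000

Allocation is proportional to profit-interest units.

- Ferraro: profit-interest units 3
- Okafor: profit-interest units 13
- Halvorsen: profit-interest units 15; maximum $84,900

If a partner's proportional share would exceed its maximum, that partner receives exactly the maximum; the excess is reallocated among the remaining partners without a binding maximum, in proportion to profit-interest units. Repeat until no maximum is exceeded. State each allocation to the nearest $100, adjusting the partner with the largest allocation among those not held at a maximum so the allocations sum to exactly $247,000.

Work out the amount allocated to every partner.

Sum of profit-interest units: 31.
Pro-rata shares before constraints: Ferraro 23,903.23; Okafor 103,580.65; Halvorsen 119,516.13.
Capped: Halvorsen ($84,900); balance $162,100 reallocated over remaining profit-interest units 16.
Remaining shares: Ferraro 30,393.75 → $30,400; Okafor 131,706.25 → $131,700.

Ferraro: $30,400; Okafor: $131,700; Halvorsen: $84,900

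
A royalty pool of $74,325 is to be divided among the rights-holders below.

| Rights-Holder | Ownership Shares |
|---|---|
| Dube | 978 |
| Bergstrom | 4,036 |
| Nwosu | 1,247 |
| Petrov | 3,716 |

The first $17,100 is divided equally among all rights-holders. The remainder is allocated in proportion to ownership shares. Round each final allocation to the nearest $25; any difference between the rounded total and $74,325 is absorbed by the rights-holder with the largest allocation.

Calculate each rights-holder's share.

Dube: $9,875 · Bergstrom: $27,425 · Nwosu: $11,425 · Petrov: $25,600

Equal tier: $17,100 ÷ 4 = $4,275 apiece.
Remainder $57,225 by ownership shares (total 9,977): Dube 5,609.51 → $5,600; Bergstrom 23,149.25 → $23,150; Nwosu 7,152.41 → $7,150; Petrov 21,313.83 → $21,325.
Totals: Dube $4,275 + $5,600 = $9,875; Bergstrom $4,275 + $23,150 = $27,425; Nwosu $4,275 + $7,150 = $11,425; Petrov $4,275 + $21,325 = $25,600.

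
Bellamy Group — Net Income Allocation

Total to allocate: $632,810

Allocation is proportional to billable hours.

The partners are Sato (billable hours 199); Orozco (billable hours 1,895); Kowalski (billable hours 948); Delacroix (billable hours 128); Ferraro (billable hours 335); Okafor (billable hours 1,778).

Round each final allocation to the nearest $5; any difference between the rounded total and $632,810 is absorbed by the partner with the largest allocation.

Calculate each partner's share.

Billable hours total: 5,283.
Pro-rata amounts: Sato 199/5,283 × $632,810 = 23,836.68; Orozco 1,895/5,283 × $632,810 = 226,987.498; Kowalski 948/5,283 × $632,810 = 113,553.64; Delacroix 128/5,283 × $632,810 = 15,332.14; Ferraro 335/5,283 × $632,810 = 40,127.08; Okafor 1,778/5,283 × $632,810 = 212,972.97.
At nearest $5: Sato $23,835; Orozco $226,985; Kowalski $113,555; Delacroix $15,330; Ferraro $40,125; Okafor $212,975. Sum = $632,805.
Difference $632,810 − $632,805 = +$5 applied to largest allocation (Orozco): Orozco becomes $226,990.

Sato: $23,835 | Orozco: $226,990 | Kowalski: $113,555 | Delacroix: $15,330 | Ferraro: $40,125 | Okafor: $212,975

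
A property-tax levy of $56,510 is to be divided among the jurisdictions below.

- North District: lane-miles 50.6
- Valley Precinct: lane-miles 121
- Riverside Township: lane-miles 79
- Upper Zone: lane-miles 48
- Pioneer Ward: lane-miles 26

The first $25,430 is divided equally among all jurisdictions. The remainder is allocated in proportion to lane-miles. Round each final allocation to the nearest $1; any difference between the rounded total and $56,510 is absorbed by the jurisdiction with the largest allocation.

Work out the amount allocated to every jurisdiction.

Equal tier: $25,430 ÷ 5 = $5,086 apiece.
Remainder $31,080 by lane-miles (total 324.6): North District 4,844.88 → $4,845; Valley Precinct 11,585.58 → $11,586; Riverside Township 7,564.14 → $7,564; Upper Zone 4,595.93 → $4,596; Pioneer Ward 2,489.46 → $2,489.
Totals: North District $5,086 + $4,845 = $9,931; Valley Precinct $5,086 + $11,586 = $16,672; Riverside Township $5,086 + $7,564 = $12,650; Upper Zone $5,086 + $4,596 = $9,682; Pioneer Ward $5,086 + $2,489 = $7,575.

North District: $9,931 | Valley Precinct: $16,672 | Riverside Township: $12,650 | Upper Zone: $9,682 | Pioneer Ward: $7,575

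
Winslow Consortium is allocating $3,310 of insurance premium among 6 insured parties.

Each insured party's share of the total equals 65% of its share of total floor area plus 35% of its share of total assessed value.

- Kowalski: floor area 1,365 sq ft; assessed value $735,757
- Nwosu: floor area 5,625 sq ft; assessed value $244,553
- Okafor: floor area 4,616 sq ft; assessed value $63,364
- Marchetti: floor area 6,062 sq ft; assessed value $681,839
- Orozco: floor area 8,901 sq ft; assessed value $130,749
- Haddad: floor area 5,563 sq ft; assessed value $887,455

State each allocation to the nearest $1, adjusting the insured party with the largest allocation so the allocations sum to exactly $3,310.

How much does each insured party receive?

Totals — floor area 32,132, assessed value 2,743,717.
Blended shares (65% floor area + 35% assessed value): Kowalski 0.1215; Nwosu 0.1450; Okafor 0.1015; Marchetti 0.2096; Orozco 0.1967; Haddad 0.2257.
Pro-rata amounts: Kowalski 402.06; Nwosu 479.90; Okafor 335.83; Marchetti 693.80; Orozco 651.20; Haddad 747.21.
Rounded to nearest $1: Kowalski $402; Nwosu $480; Okafor $336; Marchetti $694; Orozco $651; Haddad $747. Sum = $3,310.
Sum already equals the total — no adjustment.

Kowalski: $402 · Nwosu: $480 · Okafor: $336 · Marchetti: $694 · Orozco: $651 · Haddad: $747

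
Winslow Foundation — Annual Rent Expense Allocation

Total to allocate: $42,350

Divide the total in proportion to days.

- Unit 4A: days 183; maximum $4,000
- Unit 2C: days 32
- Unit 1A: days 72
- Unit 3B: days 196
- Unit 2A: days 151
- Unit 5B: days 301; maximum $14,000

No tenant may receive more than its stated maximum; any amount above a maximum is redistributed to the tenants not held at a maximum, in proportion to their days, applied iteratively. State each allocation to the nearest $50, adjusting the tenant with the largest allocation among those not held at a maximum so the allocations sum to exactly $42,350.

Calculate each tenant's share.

Total days = 935.
Pro-rata shares before constraints: Unit 4A 8,288.82; Unit 2C 1,449.41; Unit 1A 3,261.18; Unit 3B 8,877.65; Unit 2A 6,839.41; Unit 5B 13,633.53.
Held at cap: Unit 4A ($4,000); balance $38,350 reallocated over remaining days 752.
Held at cap: Unit 5B ($14,000); balance $24,350 reallocated over remaining days 451.
Redistributed shares: Unit 2C 1,727.72 → $1,750; Unit 1A 3,887.36 → $3,900; Unit 3B 10,582.26 → $10,600; Unit 2A 8,152.66 → $8,150.
Rounding difference −$50 applied to Unit 3B → $10,550.

Unit 4A: $4,000 | Unit 2C: $1,750 | Unit 1A: $3,900 | Unit 3B: $10,550 | Unit 2A: $8,150 | Unit 5B: $14,000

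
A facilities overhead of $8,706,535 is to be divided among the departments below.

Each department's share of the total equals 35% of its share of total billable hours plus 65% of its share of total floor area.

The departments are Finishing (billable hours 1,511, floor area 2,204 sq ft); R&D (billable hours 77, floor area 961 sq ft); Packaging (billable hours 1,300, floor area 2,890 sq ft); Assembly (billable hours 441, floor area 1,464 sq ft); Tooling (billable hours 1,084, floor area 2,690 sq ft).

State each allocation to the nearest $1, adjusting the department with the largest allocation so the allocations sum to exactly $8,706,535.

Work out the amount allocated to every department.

Finishing: $2,265,147 · R&D: $585,890 · Packaging: $2,499,723 · Assembly: $1,116,074 · Tooling: $2,239,701

Totals — billable hours 4,413, floor area 10,209.
Blended shares (35% billable hours + 65% floor area): Finishing 0.2602; R&D 0.0673; Packaging 0.2871; Assembly 0.1282; Tooling 0.2572.
Unrounded shares: Finishing 2,265,146.77; R&D 585,890.30; Packaging 2,499,722.59; Assembly 1,116,073.99; Tooling 2,239,701.35.
After rounding ($1): Finishing $2,265,147; R&D $585,890; Packaging $2,499,723; Assembly $1,116,074; Tooling $2,239,701. Sum = $8,706,535.
No rounding difference to absorb.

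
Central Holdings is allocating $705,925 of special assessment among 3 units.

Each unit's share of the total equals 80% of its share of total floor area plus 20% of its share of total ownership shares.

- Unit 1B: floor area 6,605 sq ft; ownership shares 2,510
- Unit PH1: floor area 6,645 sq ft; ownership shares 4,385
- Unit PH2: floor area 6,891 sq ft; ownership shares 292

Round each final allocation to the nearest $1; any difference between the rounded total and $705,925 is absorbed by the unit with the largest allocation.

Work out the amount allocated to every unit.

Totals — floor area 20,141, ownership shares 7,187.
Blended shares (80% floor area + 20% ownership shares): Unit 1B 0.3322; Unit PH1 0.3860; Unit PH2 0.2818.
Pro-rata amounts: Unit 1B 234,507.41; Unit PH1 272,462.42; Unit PH2 198,955.17.
Rounded to nearest $1: Unit 1B $234,507; Unit PH1 $272,462; Unit PH2 $198,955. Sum = $705,924.
Difference $705,925 − $705,924 = +$1 applied to largest allocation (Unit PH1): Unit PH1 becomes $272,463.

Unit 1B: $234,507 · Unit PH1: $272,463 · Unit PH2: $198,955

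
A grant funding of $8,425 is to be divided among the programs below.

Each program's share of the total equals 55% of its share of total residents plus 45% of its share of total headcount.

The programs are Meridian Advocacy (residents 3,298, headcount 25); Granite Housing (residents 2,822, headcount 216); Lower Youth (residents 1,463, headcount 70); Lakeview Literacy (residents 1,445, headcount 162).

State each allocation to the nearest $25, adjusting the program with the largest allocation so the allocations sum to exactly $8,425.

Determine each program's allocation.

Totals — residents 9,028, headcount 473.
Blended shares (55% residents + 45% headcount): Meridian Advocacy 0.2247; Granite Housing 0.3774; Lower Youth 0.1557; Lakeview Literacy 0.2422.
Pro-rata amounts: Meridian Advocacy 1,893.13; Granite Housing 3,179.74; Lower Youth 1,311.98; Lakeview Literacy 2,040.15.
After rounding ($25): Meridian Advocacy $1,900; Granite Housing $3,175; Lower Youth $1,300; Lakeview Literacy $2,050. Sum = $8,425.
Sum already equals the total — no adjustment.

Meridian Advocacy: $1,900; Granite Housing: $3,175; Lower Youth: $1,300; Lakeview Literacy: $2,050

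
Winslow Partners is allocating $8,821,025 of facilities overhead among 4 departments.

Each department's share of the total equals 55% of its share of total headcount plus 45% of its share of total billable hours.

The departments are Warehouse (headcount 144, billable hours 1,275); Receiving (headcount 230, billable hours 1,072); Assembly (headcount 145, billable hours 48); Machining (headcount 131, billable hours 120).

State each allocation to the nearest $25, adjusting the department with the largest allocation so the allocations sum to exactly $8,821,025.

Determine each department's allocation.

Totals — headcount 650, billable hours 2,515.
Composite weights (55% headcount + 45% billable hours): Warehouse 0.3500; Receiving 0.3864; Assembly 0.1313; Machining 0.1323.
Unrounded shares: Warehouse 3,087,159.10; Receiving 3,408,660.44; Assembly 1,158,031.01; Machining 1,167,174.45.
Rounded to nearest $25: Warehouse $3,087,150; Receiving $3,408,650; Assembly $1,158,025; Machining $1,167,175. Sum = $8,821,000.
Difference $8,821,025 − $8,821,000 = +$25 applied to largest allocation (Receiving): Receiving becomes $3,408,675.

Warehouse: $3,087,150 | Receiving: $3,408,675 | Assembly: $1,158,025 | Machining: $1,167,175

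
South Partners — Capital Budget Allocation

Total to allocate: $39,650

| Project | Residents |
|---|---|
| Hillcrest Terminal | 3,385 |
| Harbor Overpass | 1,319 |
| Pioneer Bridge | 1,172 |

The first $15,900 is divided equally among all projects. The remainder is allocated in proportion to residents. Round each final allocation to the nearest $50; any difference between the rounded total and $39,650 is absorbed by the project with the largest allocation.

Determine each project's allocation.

Equal tier: $15,900 ÷ 3 = $5,300 apiece.
Remainder $23,750 by residents (total 5,876): Hillcrest Terminal 13,681.71 → $13,700; Harbor Overpass 5,331.22 → $5,350; Pioneer Bridge 4,737.07 → $4,750.
Rounding difference −$50 on remainder applied to Hillcrest Terminal.
Totals: Hillcrest Terminal $5,300 + $13,650 = $18,950; Harbor Overpass $5,300 + $5,350 = $10,650; Pioneer Bridge $5,300 + $4,750 = $10,050.

Hillcrest Terminal: $18,950 | Harbor Overpass: $10,650 | Pioneer Bridge: $10,050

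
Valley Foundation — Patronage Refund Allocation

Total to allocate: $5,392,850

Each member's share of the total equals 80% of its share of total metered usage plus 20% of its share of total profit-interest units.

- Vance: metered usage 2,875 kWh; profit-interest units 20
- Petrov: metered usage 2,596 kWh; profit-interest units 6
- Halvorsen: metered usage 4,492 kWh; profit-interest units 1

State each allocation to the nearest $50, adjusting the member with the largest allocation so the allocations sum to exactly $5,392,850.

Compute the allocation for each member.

Totals — metered usage 9,963, profit-interest units 27.
Blended shares (80% metered usage + 20% profit-interest units): Vance 0.3790; Petrov 0.2529; Halvorsen 0.3681.
Pro-rata amounts: Vance 2,043,902.60; Petrov 1,363,828.65; Halvorsen 1,985,118.75.
Rounded to nearest $50: Vance $2,043,900; Petrov $1,363,850; Halvorsen $1,985,100. Sum = $5,392,850.
No rounding difference to absorb.

Vance: $2,043,900 | Petrov: $1,363,850 | Halvorsen: $1,985,100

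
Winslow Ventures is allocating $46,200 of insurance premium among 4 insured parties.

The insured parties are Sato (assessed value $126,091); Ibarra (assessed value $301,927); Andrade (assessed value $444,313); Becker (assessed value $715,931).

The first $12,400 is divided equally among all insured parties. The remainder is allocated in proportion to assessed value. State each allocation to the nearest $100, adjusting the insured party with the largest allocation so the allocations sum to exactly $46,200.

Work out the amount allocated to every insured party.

Sato: $5,800; Ibarra: $9,500; Andrade: $12,600; Becker: $18,300

First tranche $12,400 split equally: $3,100 each.
Remainder $33,800 by assessed value (total 1,588,262): Sato 2,683.36 → $2,700; Ibarra 6,425.35 → $6,400; Andrade 9,455.48 → $9,500; Becker 15,235.82 → $15,200.
Totals: Sato $3,100 + $2,700 = $5,800; Ibarra $3,100 + $6,400 = $9,500; Andrade $3,100 + $9,500 = $12,600; Becker $3,100 + $15,200 = $18,300.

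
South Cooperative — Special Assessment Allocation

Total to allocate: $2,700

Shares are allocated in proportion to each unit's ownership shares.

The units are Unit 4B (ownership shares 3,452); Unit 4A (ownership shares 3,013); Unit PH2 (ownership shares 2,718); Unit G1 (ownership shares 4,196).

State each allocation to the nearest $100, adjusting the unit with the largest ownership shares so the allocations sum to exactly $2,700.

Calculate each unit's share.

Combined ownership shares = 13,379.
Proportional shares: Unit 4B 3,452/13,379 × $2,700 = 696.64; Unit 4A 3,013/13,379 × $2,700 = 608.05; Unit PH2 2,718/13,379 × $2,700 = 548.52; Unit G1 4,196/13,379 × $2,700 = 846.79.
Rounded to nearest $100: Unit 4B $700; Unit 4A $600; Unit PH2 $500; Unit G1 $800. Sum = $2,600.
Difference $2,700 − $2,600 = +$100 applied to largest ownership shares (Unit G1): Unit G1 becomes $900.

Unit 4B: $700; Unit 4A: $600; Unit PH2: $500; Unit G1: $900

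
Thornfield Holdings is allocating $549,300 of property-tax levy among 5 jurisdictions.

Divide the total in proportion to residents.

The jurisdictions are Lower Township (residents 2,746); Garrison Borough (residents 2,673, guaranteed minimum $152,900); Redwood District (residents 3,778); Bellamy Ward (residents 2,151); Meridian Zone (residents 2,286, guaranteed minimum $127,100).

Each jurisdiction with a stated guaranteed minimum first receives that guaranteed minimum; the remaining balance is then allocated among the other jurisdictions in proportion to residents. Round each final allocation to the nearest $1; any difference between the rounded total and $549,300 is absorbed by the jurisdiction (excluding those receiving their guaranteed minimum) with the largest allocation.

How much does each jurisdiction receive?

Lower Township: $85,245; Garrison Borough: $152,900; Redwood District: $117,281; Bellamy Ward: $66,774; Meridian Zone: $127,100

Fund the minimums — Garrison Borough $152,900; Meridian Zone $127,100. Remaining pool $269,300.
Remaining pool split over remaining residents 8,675: Lower Township 85,244.70 → $85,245; Redwood District 117,281.31 → $117,281; Bellamy Ward 66,773.98 → $66,774.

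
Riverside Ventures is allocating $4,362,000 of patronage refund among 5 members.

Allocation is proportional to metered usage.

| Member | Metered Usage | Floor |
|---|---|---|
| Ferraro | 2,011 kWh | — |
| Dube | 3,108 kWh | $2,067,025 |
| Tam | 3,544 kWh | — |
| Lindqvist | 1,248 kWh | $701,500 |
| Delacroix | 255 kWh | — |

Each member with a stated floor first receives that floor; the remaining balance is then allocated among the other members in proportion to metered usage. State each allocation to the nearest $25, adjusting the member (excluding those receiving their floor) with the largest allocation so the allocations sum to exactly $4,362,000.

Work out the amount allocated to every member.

Ferraro: $551,550 | Dube: $2,067,025 | Tam: $972,000 | Lindqvist: $701,500 | Delacroix: $69,925

Minimums first: Dube $2,067,025; Lindqvist $701,500. Remaining pool $1,593,475.
Remaining pool split over remaining metered usage 5,810: Ferraro 551,545.31 → $551,550; Tam 971,992.32 → $972,000; Delacroix 69,937.37 → $69,925.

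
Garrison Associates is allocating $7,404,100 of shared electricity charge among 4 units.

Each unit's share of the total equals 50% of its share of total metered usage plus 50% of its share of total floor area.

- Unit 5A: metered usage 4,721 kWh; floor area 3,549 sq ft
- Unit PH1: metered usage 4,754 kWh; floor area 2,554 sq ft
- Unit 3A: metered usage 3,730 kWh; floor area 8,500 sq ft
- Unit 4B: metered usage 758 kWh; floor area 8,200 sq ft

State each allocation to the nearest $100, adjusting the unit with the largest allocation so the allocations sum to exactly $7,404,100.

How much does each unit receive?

Unit 5A: $1,827,900 · Unit PH1: $1,675,100 · Unit 3A: $2,368,900 · Unit 4B: $1,532,200

Totals — metered usage 13,963, floor area 22,803.
Blended shares (50% metered usage + 50% floor area): Unit 5A 0.2469; Unit PH1 0.2262; Unit 3A 0.3199; Unit 4B 0.2069.
Pro-rata amounts: Unit 5A 1,827,869.69; Unit PH1 1,675,081.56; Unit 3A 2,368,914.18; Unit 4B 1,532,234.57.
After rounding ($100): Unit 5A $1,827,900; Unit PH1 $1,675,100; Unit 3A $2,368,900; Unit 4B $1,532,200. Sum = $7,404,100.
Rounded total matches; no reconciliation needed.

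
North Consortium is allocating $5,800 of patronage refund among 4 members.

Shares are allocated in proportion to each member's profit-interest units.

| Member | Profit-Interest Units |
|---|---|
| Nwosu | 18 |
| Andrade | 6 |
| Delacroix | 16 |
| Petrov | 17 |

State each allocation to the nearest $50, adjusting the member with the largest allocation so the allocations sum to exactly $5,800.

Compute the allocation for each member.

Total profit-interest units = 57.
Proportional shares: Nwosu 18/57 × $5,800 = 1,831.58; Andrade 6/57 × $5,800 = 610.53; Delacroix 16/57 × $5,800 = 1,628.07; Petrov 17/57 × $5,800 = 1,729.82.
After rounding ($50): Nwosu $1,850; Andrade $600; Delacroix $1,650; Petrov $1,750. Sum = $5,850.
Difference $5,800 − $5,850 = −$50 applied to largest allocation (Nwosu): Nwosu becomes $1,800.

Nwosu: $1,800; Andrade: $600; Delacroix: $1,650; Petrov: $1,750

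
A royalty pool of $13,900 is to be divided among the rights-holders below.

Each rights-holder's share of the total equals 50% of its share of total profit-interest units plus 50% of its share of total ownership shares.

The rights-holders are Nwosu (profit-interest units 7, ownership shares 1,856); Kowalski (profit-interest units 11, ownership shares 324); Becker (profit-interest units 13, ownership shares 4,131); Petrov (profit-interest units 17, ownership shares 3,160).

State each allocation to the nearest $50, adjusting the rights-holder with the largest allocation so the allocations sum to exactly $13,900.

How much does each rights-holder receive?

Totals — profit-interest units 48, ownership shares 9,471.
Blended shares (50% profit-interest units + 50% ownership shares): Nwosu 0.1709; Kowalski 0.1317; Becker 0.3535; Petrov 0.3439.
Pro-rata amounts: Nwosu 2,375.51; Kowalski 1,830.47; Becker 4,913.70; Petrov 4,780.33.
Rounded to nearest $50: Nwosu $2,400; Kowalski $1,850; Becker $4,900; Petrov $4,800. Sum = $13,950.
Difference $13,900 − $13,950 = −$50 applied to largest allocation (Becker): Becker becomes $4,850.

Nwosu: $2,400; Kowalski: $1,850; Becker: $4,850; Petrov: $4,800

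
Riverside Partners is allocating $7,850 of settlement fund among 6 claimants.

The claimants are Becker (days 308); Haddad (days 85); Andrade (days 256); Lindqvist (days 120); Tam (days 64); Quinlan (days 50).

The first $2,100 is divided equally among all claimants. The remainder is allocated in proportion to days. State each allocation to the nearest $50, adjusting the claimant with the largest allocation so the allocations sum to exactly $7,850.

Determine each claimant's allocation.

Becker: $2,350 | Haddad: $900 | Andrade: $2,000 | Lindqvist: $1,150 | Tam: $750 | Quinlan: $700

First tranche $2,100 split equally: $350 each.
Remainder $5,750 by days (total 883): Becker 2,005.66 → $2,000; Haddad 553.51 → $550; Andrade 1,667.04 → $1,650; Lindqvist 781.43 → $800; Tam 416.76 → $400; Quinlan 325.59 → $350.
Totals: Becker $350 + $2,000 = $2,350; Haddad $350 + $550 = $900; Andrade $350 + $1,650 = $2,000; Lindqvist $350 + $800 = $1,150; Tam $350 + $400 = $750; Quinlan $350 + $350 = $700.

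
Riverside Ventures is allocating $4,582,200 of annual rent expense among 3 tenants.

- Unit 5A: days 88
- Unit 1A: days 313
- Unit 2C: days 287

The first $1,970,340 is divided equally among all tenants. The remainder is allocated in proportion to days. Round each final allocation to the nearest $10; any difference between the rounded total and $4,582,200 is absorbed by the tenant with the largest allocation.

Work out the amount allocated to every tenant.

First tranche $1,970,340 split equally: $656,780 each.
Remainder $2,611,860 by days (total 688): Unit 5A 334,075.12 → $334,080; Unit 1A 1,188,244.45 → $1,188,240; Unit 2C 1,089,540.44 → $1,089,540.
Totals: Unit 5A $656,780 + $334,080 = $990,860; Unit 1A $656,780 + $1,188,240 = $1,845,020; Unit 2C $656,780 + $1,089,540 = $1,746,320.

Unit 5A: $990,860 | Unit 1A: $1,845,020 | Unit 2C: $1,746,320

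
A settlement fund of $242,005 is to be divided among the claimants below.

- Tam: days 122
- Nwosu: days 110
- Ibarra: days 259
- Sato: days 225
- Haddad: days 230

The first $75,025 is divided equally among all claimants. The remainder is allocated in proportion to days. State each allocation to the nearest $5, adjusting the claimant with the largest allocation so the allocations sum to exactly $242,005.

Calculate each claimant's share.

Equal tier: $75,025 ÷ 5 = $15,005 apiece.
Remainder $166,980 by days (total 946): Tam 21,534.42 → $21,535; Nwosu 19,416.28 → $19,415; Ibarra 45,716.51 → $45,715; Sato 39,715.12 → $39,715; Haddad 40,597.67 → $40,600.
Totals: Tam $15,005 + $21,535 = $36,540; Nwosu $15,005 + $19,415 = $34,420; Ibarra $15,005 + $45,715 = $60,720; Sato $15,005 + $39,715 = $54,720; Haddad $15,005 + $40,600 = $55,605.

Tam: $36,540 · Nwosu: $34,420 · Ibarra: $60,720 · Sato: $54,720 · Haddad: $55,605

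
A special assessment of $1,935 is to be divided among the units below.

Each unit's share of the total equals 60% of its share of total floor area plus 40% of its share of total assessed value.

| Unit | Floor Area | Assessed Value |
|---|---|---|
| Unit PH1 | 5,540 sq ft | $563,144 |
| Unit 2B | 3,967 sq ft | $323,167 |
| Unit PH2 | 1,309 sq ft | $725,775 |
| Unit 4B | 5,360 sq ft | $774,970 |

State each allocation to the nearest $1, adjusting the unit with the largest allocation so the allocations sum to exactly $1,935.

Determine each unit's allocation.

Totals — floor area 16,176, assessed value 2,387,056.
Blended shares (60% floor area + 40% assessed value): Unit PH1 0.2999; Unit 2B 0.2013; Unit PH2 0.1702; Unit 4B 0.3287.
Pro-rata amounts: Unit PH1 580.22; Unit 2B 389.51; Unit PH2 329.28; Unit 4B 635.99.
At nearest $1: Unit PH1 $580; Unit 2B $390; Unit PH2 $329; Unit 4B $636. Sum = $1,935.
No rounding difference to absorb.

Unit PH1: $580; Unit 2B: $390; Unit PH2: $329; Unit 4B: $636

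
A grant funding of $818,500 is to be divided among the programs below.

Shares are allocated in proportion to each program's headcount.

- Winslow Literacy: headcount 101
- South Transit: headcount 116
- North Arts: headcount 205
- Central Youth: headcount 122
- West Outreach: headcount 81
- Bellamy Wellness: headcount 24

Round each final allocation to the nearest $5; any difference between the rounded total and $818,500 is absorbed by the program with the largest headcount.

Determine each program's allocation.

Headcount total: 101 + 116 + 205 + 122 + 81 + 24 = 649.
Pro-rata amounts: Winslow Literacy 127,378.27; South Transit 146,295.84; North Arts 258,540.06; Central Youth 153,862.87; West Outreach 102,154.85; Bellamy Wellness 30,268.10.
After rounding ($5): Winslow Literacy $127,380; South Transit $146,295; North Arts $258,540; Central Youth $153,865; West Outreach $102,155; Bellamy Wellness $30,270. Sum = $818,505.
Difference $818,500 − $818,505 = −$5 applied to largest headcount (North Arts): North Arts becomes $258,535.

Winslow Literacy: $127,380 · South Transit: $146,295 · North Arts: $258,535 · Central Youth: $153,865 · West Outreach: $102,155 · Bellamy Wellness: $30,270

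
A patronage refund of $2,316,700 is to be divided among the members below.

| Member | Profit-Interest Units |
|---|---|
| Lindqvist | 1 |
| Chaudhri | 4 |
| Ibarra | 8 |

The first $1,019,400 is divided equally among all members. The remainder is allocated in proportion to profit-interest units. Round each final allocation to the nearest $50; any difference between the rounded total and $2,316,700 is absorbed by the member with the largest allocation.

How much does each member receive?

First tranche $1,019,400 split equally: $339,800 each.
Remainder $1,297,300 by profit-interest units (total 13): Lindqvist 99,792.31 → $99,800; Chaudhri 399,169.23 → $399,150; Ibarra 798,338.46 → $798,350.
Totals: Lindqvist $339,800 + $99,800 = $439,600; Chaudhri $339,800 + $399,150 = $738,950; Ibarra $339,800 + $798,350 = $1,138,150.

Lindqvist: $439,600 · Chaudhri: $738,950 · Ibarra: $1,138,150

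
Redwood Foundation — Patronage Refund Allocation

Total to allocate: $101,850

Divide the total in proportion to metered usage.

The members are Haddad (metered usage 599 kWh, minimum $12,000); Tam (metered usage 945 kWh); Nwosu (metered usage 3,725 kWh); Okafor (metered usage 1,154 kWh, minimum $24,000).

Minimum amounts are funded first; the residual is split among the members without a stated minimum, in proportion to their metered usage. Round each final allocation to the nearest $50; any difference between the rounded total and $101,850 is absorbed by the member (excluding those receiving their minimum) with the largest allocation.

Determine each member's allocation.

Haddad: $12,000 · Tam: $13,350 · Nwosu: $52,500 · Okafor: $24,000

Minimums first: Haddad $12,000; Okafor $24,000. Residual $65,850.
Residual split over remaining metered usage 4,670: Tam 13,325.11 → $13,350; Nwosu 52,524.89 → $52,500.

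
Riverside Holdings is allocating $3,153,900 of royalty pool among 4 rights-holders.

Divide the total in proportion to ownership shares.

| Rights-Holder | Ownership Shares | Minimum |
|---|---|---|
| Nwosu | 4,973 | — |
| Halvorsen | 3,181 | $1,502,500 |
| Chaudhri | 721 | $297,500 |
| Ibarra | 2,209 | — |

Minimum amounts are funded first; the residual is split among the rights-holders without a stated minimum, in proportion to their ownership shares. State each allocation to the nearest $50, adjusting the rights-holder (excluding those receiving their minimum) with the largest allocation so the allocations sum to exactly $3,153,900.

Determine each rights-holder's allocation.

Nwosu: $937,450 | Halvorsen: $1,502,500 | Chaudhri: $297,500 | Ibarra: $416,450

Fund the minimums — Halvorsen $1,502,500; Chaudhri $297,500. Residual $1,353,900.
Residual split over remaining ownership shares 7,182: Nwosu 937,474.90 → $937,450; Ibarra 416,425.10 → $416,450.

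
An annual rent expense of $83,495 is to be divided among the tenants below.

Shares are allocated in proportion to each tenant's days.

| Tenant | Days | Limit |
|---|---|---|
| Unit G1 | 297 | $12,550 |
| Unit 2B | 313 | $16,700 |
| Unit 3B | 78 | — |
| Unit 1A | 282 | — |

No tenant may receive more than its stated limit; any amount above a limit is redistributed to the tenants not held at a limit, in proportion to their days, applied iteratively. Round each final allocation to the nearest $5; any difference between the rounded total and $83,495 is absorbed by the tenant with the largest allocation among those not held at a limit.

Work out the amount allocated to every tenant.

Unit G1: $12,550 · Unit 2B: $16,700 · Unit 3B: $11,755 · Unit 1A: $42,490

Total days = 970.
Unconstrained shares: Unit G1 25,564.96; Unit 2B 26,942.20; Unit 3B 6,714.03; Unit 1A 24,273.80.
Capped: Unit G1 ($12,550), Unit 2B ($16,700); remaining pool $54,245 reallocated over remaining days 360.
Shares after redistribution: Unit 3B 11,753.08 → $11,755; Unit 1A 42,491.92 → $42,490.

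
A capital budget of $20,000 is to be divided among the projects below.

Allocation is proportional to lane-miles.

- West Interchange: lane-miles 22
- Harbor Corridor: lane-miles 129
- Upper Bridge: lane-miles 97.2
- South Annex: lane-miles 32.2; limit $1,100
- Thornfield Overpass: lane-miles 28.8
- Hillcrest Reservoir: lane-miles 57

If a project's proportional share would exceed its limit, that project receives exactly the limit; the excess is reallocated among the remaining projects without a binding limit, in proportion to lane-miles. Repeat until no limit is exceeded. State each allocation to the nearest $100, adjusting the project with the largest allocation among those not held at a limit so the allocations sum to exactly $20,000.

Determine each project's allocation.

Combined lane-miles = 366.2.
Proportional shares (ignoring caps): West Interchange 1,201.53; Harbor Corridor 7,045.33; Upper Bridge 5,308.57; South Annex 1,758.60; Thornfield Overpass 1,572.91; Hillcrest Reservoir 3,113.05.
Held at cap: South Annex ($1,100); remaining pool $18,900 reallocated over remaining lane-miles 334.
Shares after redistribution: West Interchange 1,244.91 → $1,200; Harbor Corridor 7,299.70 → $7,300; Upper Bridge 5,500.24 → $5,500; Thornfield Overpass 1,629.70 → $1,600; Hillcrest Reservoir 3,225.45 → $3,200.
Rounding difference +$100 applied to Harbor Corridor → $7,400.

West Interchange: $1,200 · Harbor Corridor: $7,400 · Upper Bridge: $5,500 · South Annex: $1,100 · Thornfield Overpass: $1,600 · Hillcrest Reservoir: $3,200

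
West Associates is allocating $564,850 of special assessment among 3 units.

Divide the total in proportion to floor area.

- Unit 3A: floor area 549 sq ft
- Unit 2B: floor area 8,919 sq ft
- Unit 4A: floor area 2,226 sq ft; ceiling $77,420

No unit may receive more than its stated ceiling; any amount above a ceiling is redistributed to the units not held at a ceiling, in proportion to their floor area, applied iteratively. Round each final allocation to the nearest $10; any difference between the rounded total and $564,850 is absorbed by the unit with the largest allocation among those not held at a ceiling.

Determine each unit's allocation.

Unit 3A: $28,260 | Unit 2B: $459,170 | Unit 4A: $77,420

Sum of floor area: 11,694.
Proportional shares (ignoring caps): Unit 3A 26,518.10; Unit 2B 430,810.43; Unit 4A 107,521.47.
Capped: Unit 4A ($77,420); residual $487,430 reallocated over remaining floor area 9,468.
Remaining shares: Unit 3A 28,263.53 → $28,260; Unit 2B 459,166.47 → $459,170.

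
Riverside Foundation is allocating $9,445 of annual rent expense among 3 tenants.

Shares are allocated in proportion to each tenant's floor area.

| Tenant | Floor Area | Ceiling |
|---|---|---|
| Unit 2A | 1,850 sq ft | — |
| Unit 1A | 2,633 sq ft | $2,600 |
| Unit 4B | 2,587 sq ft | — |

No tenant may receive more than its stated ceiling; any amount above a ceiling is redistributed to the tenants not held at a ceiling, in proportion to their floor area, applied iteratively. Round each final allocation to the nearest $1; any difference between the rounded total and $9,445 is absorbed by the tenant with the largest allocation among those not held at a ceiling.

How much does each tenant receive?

Unit 2A: $2,854 · Unit 1A: $2,600 · Unit 4B: $3,991

Combined floor area = 7,070.
Pro-rata shares before constraints: Unit 2A 2,471.46; Unit 1A 3,517.49; Unit 4B 3,456.04.
Capped: Unit 1A ($2,600); balance $6,845 reallocated over remaining floor area 4,437.
Redistributed shares: Unit 2A 2,854.01 → $2,854; Unit 4B 3,990.99 → $3,991.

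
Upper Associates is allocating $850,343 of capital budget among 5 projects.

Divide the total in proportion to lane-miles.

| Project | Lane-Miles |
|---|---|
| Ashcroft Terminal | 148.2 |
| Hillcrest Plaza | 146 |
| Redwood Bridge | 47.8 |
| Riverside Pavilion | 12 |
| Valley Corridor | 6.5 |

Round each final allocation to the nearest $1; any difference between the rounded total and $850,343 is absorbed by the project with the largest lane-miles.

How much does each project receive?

Combined lane-miles = 148.2 + 146 + 47.8 + 12 + 6.5 = 360.5.
Pro-rata amounts: Ashcroft Terminal 349,572.35; Hillcrest Plaza 344,383.02; Redwood Bridge 112,750.06; Riverside Pavilion 28,305.45; Valley Corridor 15,332.12.
After rounding ($1): Ashcroft Terminal $349,572; Hillcrest Plaza $344,383; Redwood Bridge $112,750; Riverside Pavilion $28,305; Valley Corridor $15,332. Sum = $850,342.
Difference $850,343 − $850,342 = +$1 applied to largest lane-miles (Ashcroft Terminal): Ashcroft Terminal becomes $349,573.

Ashcroft Terminal: $349,573 | Hillcrest Plaza: $344,383 | Redwood Bridge: $112,750 | Riverside Pavilion: $28,305 | Valley Corridor: $15,332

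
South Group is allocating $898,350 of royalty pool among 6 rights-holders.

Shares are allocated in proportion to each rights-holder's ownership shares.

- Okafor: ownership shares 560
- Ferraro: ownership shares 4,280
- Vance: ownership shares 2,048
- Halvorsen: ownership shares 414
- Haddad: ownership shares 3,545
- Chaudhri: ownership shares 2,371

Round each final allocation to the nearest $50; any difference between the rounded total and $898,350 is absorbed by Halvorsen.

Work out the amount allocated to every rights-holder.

Total ownership shares = 13,218.
Proportional shares: Okafor 560/13,218 × $898,350 = 38,059.92; Ferraro 4,280/13,218 × $898,350 = 290,886.52; Vance 2,048/13,218 × $898,350 = 139,190.56; Halvorsen 414/13,218 × $898,350 = 28,137.15; Haddad 3,545/13,218 × $898,350 = 240,932.88; Chaudhri 2,371/13,218 × $898,350 = 161,142.98.
After rounding ($50): Okafor $38,050; Ferraro $290,900; Vance $139,200; Halvorsen $28,150; Haddad $240,950; Chaudhri $161,150. Sum = $898,400.
Difference $898,350 − $898,400 = −$50 applied to Halvorsen: Halvorsen becomes $28,100.

Okafor: $38,050 · Ferraro: $290,900 · Vance: $139,200 · Halvorsen: $28,100 · Haddad: $240,950 · Chaudhri: $161,150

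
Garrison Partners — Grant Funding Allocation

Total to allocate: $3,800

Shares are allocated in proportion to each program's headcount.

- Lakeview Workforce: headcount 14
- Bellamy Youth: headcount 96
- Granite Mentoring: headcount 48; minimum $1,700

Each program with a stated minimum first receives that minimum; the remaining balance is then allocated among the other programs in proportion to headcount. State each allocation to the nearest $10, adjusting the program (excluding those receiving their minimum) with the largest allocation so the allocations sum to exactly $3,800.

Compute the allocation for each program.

Minimums first: Granite Mentoring $1,700. Residual $2,100.
Residual split over remaining headcount 110: Lakeview Workforce 267.27 → $270; Bellamy Youth 1,832.73 → $1,830.

Lakeview Workforce: $270 · Bellamy Youth: $1,830 · Granite Mentoring: $1,700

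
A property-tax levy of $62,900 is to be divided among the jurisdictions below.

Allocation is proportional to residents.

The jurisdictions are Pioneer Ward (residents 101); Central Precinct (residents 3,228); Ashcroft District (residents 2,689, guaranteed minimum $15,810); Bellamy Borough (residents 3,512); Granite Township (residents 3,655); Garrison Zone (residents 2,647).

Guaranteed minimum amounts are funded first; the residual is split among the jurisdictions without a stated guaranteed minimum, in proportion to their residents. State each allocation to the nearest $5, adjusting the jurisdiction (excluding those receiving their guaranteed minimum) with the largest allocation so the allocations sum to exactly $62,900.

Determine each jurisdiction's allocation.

Pioneer Ward: $360 · Central Precinct: $11,565 · Ashcroft District: $15,810 · Bellamy Borough: $12,585 · Granite Township: $13,095 · Garrison Zone: $9,485

Minimums first: Ashcroft District $15,810. Balance $47,090.
Balance split over remaining residents 13,143: Pioneer Ward 361.87 → $360; Central Precinct 11,565.59 → $11,565; Bellamy Borough 12,583.13 → $12,585; Granite Township 13,095.48 → $13,095; Garrison Zone 9,483.93 → $9,485.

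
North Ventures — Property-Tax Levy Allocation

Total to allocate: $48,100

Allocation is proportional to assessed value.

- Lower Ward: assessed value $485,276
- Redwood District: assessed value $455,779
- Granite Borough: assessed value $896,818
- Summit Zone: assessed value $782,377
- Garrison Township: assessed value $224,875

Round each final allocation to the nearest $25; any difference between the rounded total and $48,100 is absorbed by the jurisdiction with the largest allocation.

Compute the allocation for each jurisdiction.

Assessed value total: 2,845,125.
Raw shares: Lower Ward 485,276/2,845,125 × $48,100 = 8,204.13; Redwood District 455,779/2,845,125 × $48,100 = 7,705.45; Granite Borough 896,818/2,845,125 × $48,100 = 15,161.70; Summit Zone 782,377/2,845,125 × $48,100 = 13,226.95; Garrison Township 224,875/2,845,125 × $48,100 = 3,801.76.
At nearest $25: Lower Ward $8,200; Redwood District $7,700; Granite Borough $15,150; Summit Zone $13,225; Garrison Township $3,800. Sum = $48,075.
Difference $48,100 − $48,075 = +$25 applied to largest allocation (Granite Borough): Granite Borough becomes $15,175.

Lower Ward: $8,200 · Redwood District: $7,700 · Granite Borough: $15,175 · Summit Zone: $13,225 · Garrison Township: $3,800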